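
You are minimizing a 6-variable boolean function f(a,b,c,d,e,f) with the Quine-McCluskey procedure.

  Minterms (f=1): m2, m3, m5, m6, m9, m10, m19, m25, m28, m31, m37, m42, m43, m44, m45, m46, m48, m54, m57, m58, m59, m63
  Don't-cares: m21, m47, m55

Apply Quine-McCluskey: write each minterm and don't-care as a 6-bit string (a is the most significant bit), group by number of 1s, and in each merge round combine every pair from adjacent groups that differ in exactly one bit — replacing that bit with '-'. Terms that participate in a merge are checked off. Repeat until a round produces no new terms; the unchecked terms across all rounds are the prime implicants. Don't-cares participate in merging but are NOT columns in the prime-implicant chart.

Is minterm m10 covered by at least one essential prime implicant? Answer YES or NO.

NO

[col 0] 000010*, 000011*, 000101*, 000110*, 001001*, 001010*, 010011*, 010101*, 011001*, 011100, 011111*, 100101*, 101010*, 101011*, 101100*, 101101*, 101110*, 101111*, 110000, 110110*, 110111*, 111001*, 111010*, 111011*, 111111*
[col 1] -00101, -01010, -11001, -11111, 0-0011, 0-0101, 0-1001, 00-010, 000-10, 00001-, 1-1010*, 1-1011*, 1-1111*, 10-101, 101-10*, 101-11*, 10101-*, 1011-0*, 1011-1*, 10110-*, 10111-*, 11-111, 11011-, 111-11*, 1110-1, 11101-*
[col 2] 1-1-11, 1-101-, 101-1-, 1011--
Prime implicants: -00101, -01010, -11001, -11111, 0-0011, 0-0101, 0-1001, 00-010, 000-10, 00001-, 011100, 1-1-11, 1-101-, 10-101, 101-1-, 1011--, 11-111, 110000, 11011-, 1110-1
PI chart (minterm → PIs covering it):
  2 | 00-010,000-10,00001-
  3 | 0-0011,00001-
  5 | -00101,0-0101
  6 | 000-10  (sole → essential)
  9 | 0-1001  (sole → essential)
  10 | -01010,00-010
  19 | 0-0011  (sole → essential)
  25 | -11001,0-1001
  28 | 011100  (sole → essential)
  31 | -11111  (sole → essential)
  37 | -00101,10-101
  42 | -01010,1-101-,101-1-
  43 | 1-1-11,1-101-,101-1-
  44 | 1011--  (sole → essential)
  45 | 10-101,1011--
  46 | 101-1-,1011--
  48 | 110000  (sole → essential)
  54 | 11011-  (sole → essential)
  57 | -11001,1110-1
  58 | 1-101-  (sole → essential)
  59 | 1-1-11,1-101-,1110-1
  63 | -11111,1-1-11,11-111
Essential prime implicants: -11111, 0-0011, 0-1001, 000-10, 011100, 1-101-, 1011--, 110000, 11011-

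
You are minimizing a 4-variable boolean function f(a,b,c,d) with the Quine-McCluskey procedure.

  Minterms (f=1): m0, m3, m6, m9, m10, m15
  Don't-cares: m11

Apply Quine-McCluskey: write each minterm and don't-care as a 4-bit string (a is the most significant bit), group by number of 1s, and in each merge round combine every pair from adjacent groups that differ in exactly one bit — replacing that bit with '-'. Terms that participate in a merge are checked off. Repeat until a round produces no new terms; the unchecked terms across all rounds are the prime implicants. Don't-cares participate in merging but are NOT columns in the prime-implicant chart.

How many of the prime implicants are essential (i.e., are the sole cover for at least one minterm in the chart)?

size-2^0 implicants → 0000  0011(✓)  0110  1001(✓)  1010(✓)  1011(✓)  1111(✓)
size-2^1 implicants → -011  1-11  10-1  101-
Unchecked terms (primes): -011, 0000, 0110, 1-11, 10-1, 101-
Minterm coverage:
  m0 ⊆ 0000 [E]
  m3 ⊆ -011 [E]
  m6 ⊆ 0110 [E]
  m9 ⊆ 10-1 [E]
  m10 ⊆ 101- [E]
  m15 ⊆ 1-11 [E]
E = {-011, 0000, 0110, 1-11, 10-1, 101-}

6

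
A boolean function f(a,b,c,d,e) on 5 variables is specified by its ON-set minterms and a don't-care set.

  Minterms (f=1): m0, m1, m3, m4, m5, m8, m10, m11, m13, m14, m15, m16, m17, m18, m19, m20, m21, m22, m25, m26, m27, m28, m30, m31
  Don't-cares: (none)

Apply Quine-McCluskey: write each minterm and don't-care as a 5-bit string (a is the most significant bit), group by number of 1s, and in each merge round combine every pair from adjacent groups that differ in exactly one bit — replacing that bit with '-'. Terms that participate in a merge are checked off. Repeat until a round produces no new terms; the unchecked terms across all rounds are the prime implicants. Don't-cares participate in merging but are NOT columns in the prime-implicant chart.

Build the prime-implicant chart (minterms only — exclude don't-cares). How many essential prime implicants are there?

4

size-2^0 implicants → 00000(✓)  00001(✓)  00011(✓)  00100(✓)  00101(✓)  01000(✓)  01010(✓)  01011(✓)  01101(✓)  01110(✓)  01111(✓)  10000(✓)  10001(✓)  10010(✓)  10011(✓)  10100(✓)  10101(✓)  10110(✓)  11001(✓)  11010(✓)  11011(✓)  11100(✓)  11110(✓)  11111(✓)
size-2^1 implicants → -0000(✓)  -0001(✓)  -0011(✓)  -0100(✓)  -0101(✓)  -1010(✓)  -1011(✓)  -1110(✓)  -1111(✓)  0-000  0-011(✓)  0-101  00-00(✓)  00-01(✓)  000-1(✓)  0000-(✓)  0010-(✓)  01-10(✓)  01-11(✓)  010-0  0101-(✓)  011-1  0111-(✓)  1-001(✓)  1-010(✓)  1-011(✓)  1-100(✓)  1-110(✓)  10-00(✓)  10-01(✓)  10-10(✓)  100-0(✓)  100-1(✓)  1000-(✓)  1001-(✓)  101-0(✓)  1010-(✓)  11-10(✓)  11-11(✓)  110-1(✓)  1101-(✓)  111-0(✓)  1111-(✓)
size-2^2 implicants → --011  -0-00(✓)  -0-01(✓)  -00-1  -000-(✓)  -010-(✓)  -1-10(✓)  -1-11(✓)  -101-(✓)  -111-(✓)  00-0-(✓)  01-1-(✓)  1--10  1-0-1  1-01-  1-1-0  10--0  10-0-(✓)  100--  11-1-(✓)
size-2^3 implicants → -0-0-  -1-1-
Unchecked terms (primes): --011, -0-0-, -00-1, -1-1-, 0-000, 0-101, 010-0, 011-1, 1--10, 1-0-1, 1-01-, 1-1-0, 10--0, 100--
Minterm coverage:
  m0 ⊆ -0-0-,0-000
  m1 ⊆ -0-0-,-00-1
  m3 ⊆ --011,-00-1
  m4 ⊆ -0-0- [E]
  m5 ⊆ -0-0-,0-101
  m8 ⊆ 0-000,010-0
  m10 ⊆ -1-1-,010-0
  m11 ⊆ --011,-1-1-
  m13 ⊆ 0-101,011-1
  m14 ⊆ -1-1- [E]
  m15 ⊆ -1-1-,011-1
  m16 ⊆ -0-0-,10--0,100--
  m17 ⊆ -0-0-,-00-1,1-0-1,100--
  m18 ⊆ 1--10,1-01-,10--0,100--
  m19 ⊆ --011,-00-1,1-0-1,1-01-,100--
  m20 ⊆ -0-0-,1-1-0,10--0
  m21 ⊆ -0-0- [E]
  m22 ⊆ 1--10,1-1-0,10--0
  m25 ⊆ 1-0-1 [E]
  m26 ⊆ -1-1-,1--10,1-01-
  m27 ⊆ --011,-1-1-,1-0-1,1-01-
  m28 ⊆ 1-1-0 [E]
  m30 ⊆ -1-1-,1--10,1-1-0
  m31 ⊆ -1-1- [E]
E = {-0-0-, -1-1-, 1-0-1, 1-1-0}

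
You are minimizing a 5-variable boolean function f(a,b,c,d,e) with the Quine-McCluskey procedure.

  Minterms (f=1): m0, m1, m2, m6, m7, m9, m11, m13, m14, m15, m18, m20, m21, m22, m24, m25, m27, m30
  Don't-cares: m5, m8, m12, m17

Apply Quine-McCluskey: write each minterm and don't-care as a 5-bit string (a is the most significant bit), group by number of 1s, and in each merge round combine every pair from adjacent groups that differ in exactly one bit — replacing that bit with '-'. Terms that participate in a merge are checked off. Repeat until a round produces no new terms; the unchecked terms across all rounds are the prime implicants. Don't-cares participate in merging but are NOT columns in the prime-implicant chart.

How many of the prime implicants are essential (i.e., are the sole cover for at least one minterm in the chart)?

4

Round 0: 00000✓ 00001✓ 00010✓ 00101✓ 00110✓ 00111✓ 01000✓ 01001✓ 01011✓ 01100✓ 01101✓ 01110✓ 01111✓ 10001✓ 10010✓ 10100✓ 10101✓ 10110✓ 11000✓ 11001✓ 11011✓ 11110✓
Round 1: -0001✓ -0010✓ -0101✓ -0110✓ -1000✓ -1001✓ -1011✓ -1110✓ 0-000✓ 0-001✓ 0-101✓ 0-110✓ 0-111✓ 00-01✓ 00-10✓ 000-0 0000-✓ 001-1✓ 0011-✓ 01-00✓ 01-01✓ 01-11✓ 010-1✓ 0100-✓ 011-0✓ 011-1✓ 0110-✓ 0111-✓ 1-001✓ 1-110✓ 10-01✓ 10-10✓ 101-0 1010- 110-1✓ 1100-✓
Round 2: --001 --110 -0-01 -0-10 -10-1 -100- 0--01 0-00- 0-1-1 0-11- 01--1 01-0- 011--
PIs = {--001, --110, -0-01, -0-10, -10-1, -100-, 0--01, 0-00-, 0-1-1, 0-11-, 000-0, 01--1, 01-0-, 011--, 101-0, 1010-}
Coverage chart:
  m0: 0-00-,000-0
  m1: --001,-0-01,0--01,0-00-
  m2: -0-10,000-0
  m6: --110,-0-10,0-11-
  m7: 0-1-1,0-11-
  m9: --001,-10-1,-100-,0--01,0-00-,01--1,01-0-
  m11: -10-1,01--1
  m13: 0--01,0-1-1,01--1,01-0-,011--
  m14: --110,0-11-,011--
  m15: 0-1-1,0-11-,01--1,011--
  m18: -0-10 ←essential
  m20: 101-0,1010-
  m21: -0-01,1010-
  m22: --110,-0-10,101-0
  m24: -100- ←essential
  m25: --001,-10-1,-100-
  m27: -10-1 ←essential
  m30: --110 ←essential
Essential: --110, -0-10, -10-1, -100-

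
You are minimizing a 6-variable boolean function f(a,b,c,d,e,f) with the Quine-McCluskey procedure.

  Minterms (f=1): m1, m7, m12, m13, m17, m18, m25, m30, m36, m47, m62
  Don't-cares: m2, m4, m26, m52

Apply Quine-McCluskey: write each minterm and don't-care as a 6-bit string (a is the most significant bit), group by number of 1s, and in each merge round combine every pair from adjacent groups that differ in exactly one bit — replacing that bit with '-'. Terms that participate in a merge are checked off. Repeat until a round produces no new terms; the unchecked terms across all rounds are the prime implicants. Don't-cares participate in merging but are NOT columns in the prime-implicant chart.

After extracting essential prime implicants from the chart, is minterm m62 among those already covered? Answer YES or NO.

Round 0: 000001✓ 000010✓ 000100✓ 000111 001100✓ 001101✓ 010001✓ 010010✓ 011001✓ 011010✓ 011110✓ 100100✓ 101111 110100✓ 111110✓
Round 1: -00100 -11110 0-0001 0-0010 00-100 00110- 01-001 01-010 011-10 1-0100
PIs = {-00100, -11110, 0-0001, 0-0010, 00-100, 000111, 00110-, 01-001, 01-010, 011-10, 1-0100, 101111}
Coverage chart:
  m1: 0-0001 ←essential
  m7: 000111 ←essential
  m12: 00-100,00110-
  m13: 00110- ←essential
  m17: 0-0001,01-001
  m18: 0-0010,01-010
  m25: 01-001 ←essential
  m30: -11110,011-10
  m36: -00100,1-0100
  m47: 101111 ←essential
  m62: -11110 ←essential
Essential: -11110, 0-0001, 000111, 00110-, 01-001, 101111

YES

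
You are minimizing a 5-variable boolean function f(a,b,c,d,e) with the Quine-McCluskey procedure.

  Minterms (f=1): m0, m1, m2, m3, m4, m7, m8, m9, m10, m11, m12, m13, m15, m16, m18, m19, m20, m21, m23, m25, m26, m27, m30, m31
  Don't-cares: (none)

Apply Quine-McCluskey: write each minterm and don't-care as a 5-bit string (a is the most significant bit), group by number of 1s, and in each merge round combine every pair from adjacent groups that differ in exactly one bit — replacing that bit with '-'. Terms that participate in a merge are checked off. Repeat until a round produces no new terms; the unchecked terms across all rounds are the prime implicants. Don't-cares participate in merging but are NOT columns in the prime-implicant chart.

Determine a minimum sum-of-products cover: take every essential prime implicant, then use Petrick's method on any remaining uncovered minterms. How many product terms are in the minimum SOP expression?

8

size-2^0 implicants → 00000(✓)  00001(✓)  00010(✓)  00011(✓)  00100(✓)  00111(✓)  01000(✓)  01001(✓)  01010(✓)  01011(✓)  01100(✓)  01101(✓)  01111(✓)  10000(✓)  10010(✓)  10011(✓)  10100(✓)  10101(✓)  10111(✓)  11001(✓)  11010(✓)  11011(✓)  11110(✓)  11111(✓)
size-2^1 implicants → -0000(✓)  -0010(✓)  -0011(✓)  -0100(✓)  -0111(✓)  -1001(✓)  -1010(✓)  -1011(✓)  -1111(✓)  0-000(✓)  0-001(✓)  0-010(✓)  0-011(✓)  0-100(✓)  0-111(✓)  00-00(✓)  00-11(✓)  000-0(✓)  000-1(✓)  0000-(✓)  0001-(✓)  01-00(✓)  01-01(✓)  01-11(✓)  010-0(✓)  010-1(✓)  0100-(✓)  0101-(✓)  011-1(✓)  0110-(✓)  1-010(✓)  1-011(✓)  1-111(✓)  10-00(✓)  10-11(✓)  100-0(✓)  1001-(✓)  101-1  1010-  11-10(✓)  11-11(✓)  110-1(✓)  1101-(✓)  1111-(✓)
size-2^2 implicants → --010(✓)  --011(✓)  --111(✓)  -0-00  -0-11(✓)  -00-0  -001-(✓)  -1-11(✓)  -10-1  -101-(✓)  0--00  0--11(✓)  0-0-0(✓)  0-0-1(✓)  0-00-(✓)  0-01-(✓)  000--(✓)  01--1  01-0-  010--(✓)  1--11(✓)  1-01-(✓)  11-1-
size-2^3 implicants → ---11  --01-  0-0--
Unchecked terms (primes): ---11, --01-, -0-00, -00-0, -10-1, 0--00, 0-0--, 01--1, 01-0-, 101-1, 1010-, 11-1-
Minterm coverage:
  m0 ⊆ -0-00,-00-0,0--00,0-0--
  m1 ⊆ 0-0-- [E]
  m2 ⊆ --01-,-00-0,0-0--
  m3 ⊆ ---11,--01-,0-0--
  m4 ⊆ -0-00,0--00
  m7 ⊆ ---11 [E]
  m8 ⊆ 0--00,0-0--,01-0-
  m9 ⊆ -10-1,0-0--,01--1,01-0-
  m10 ⊆ --01-,0-0--
  m11 ⊆ ---11,--01-,-10-1,0-0--,01--1
  m12 ⊆ 0--00,01-0-
  m13 ⊆ 01--1,01-0-
  m15 ⊆ ---11,01--1
  m16 ⊆ -0-00,-00-0
  m18 ⊆ --01-,-00-0
  m19 ⊆ ---11,--01-
  m20 ⊆ -0-00,1010-
  m21 ⊆ 101-1,1010-
  m23 ⊆ ---11,101-1
  m25 ⊆ -10-1 [E]
  m26 ⊆ --01-,11-1-
  m27 ⊆ ---11,--01-,-10-1,11-1-
  m30 ⊆ 11-1- [E]
  m31 ⊆ ---11,11-1-
E = {---11, -10-1, 0-0--, 11-1-}
Petrick residual → --01-, -0-00, 01-0-, 101-1
Cover = de + c'd + b'd'e' + bc'e + a'c' + a'bd' + ab'ce + abd  |cover|=8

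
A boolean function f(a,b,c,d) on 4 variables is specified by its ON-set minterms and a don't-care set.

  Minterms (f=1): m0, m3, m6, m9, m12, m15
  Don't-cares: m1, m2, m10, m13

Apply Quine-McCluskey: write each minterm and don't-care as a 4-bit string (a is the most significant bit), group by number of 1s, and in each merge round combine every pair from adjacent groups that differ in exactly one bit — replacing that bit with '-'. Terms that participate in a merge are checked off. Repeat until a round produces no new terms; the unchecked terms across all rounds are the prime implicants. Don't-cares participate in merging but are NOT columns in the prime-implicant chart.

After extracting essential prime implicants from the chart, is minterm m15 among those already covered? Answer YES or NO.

[col 0] 0000*, 0001*, 0010*, 0011*, 0110*, 1001*, 1010*, 1100*, 1101*, 1111*
[col 1] -001, -010, 0-10, 00-0*, 00-1*, 000-*, 001-*, 1-01, 11-1, 110-
[col 2] 00--
Prime implicants: -001, -010, 0-10, 00--, 1-01, 11-1, 110-
PI chart (minterm → PIs covering it):
  0 | 00--  (sole → essential)
  3 | 00--  (sole → essential)
  6 | 0-10  (sole → essential)
  9 | -001,1-01
  12 | 110-  (sole → essential)
  15 | 11-1  (sole → essential)
Essential prime implicants: 0-10, 00--, 11-1, 110-

YES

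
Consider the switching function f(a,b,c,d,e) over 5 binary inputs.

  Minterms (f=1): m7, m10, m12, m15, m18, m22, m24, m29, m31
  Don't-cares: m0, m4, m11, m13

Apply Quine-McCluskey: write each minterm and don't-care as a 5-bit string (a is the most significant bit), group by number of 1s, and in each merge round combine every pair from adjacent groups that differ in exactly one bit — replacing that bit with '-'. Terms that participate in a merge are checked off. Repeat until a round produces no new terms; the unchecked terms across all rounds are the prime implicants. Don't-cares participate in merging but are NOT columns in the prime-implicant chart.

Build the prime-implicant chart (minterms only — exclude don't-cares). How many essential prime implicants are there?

5

size-2^0 implicants → 00000(✓)  00100(✓)  00111(✓)  01010(✓)  01011(✓)  01100(✓)  01101(✓)  01111(✓)  10010(✓)  10110(✓)  11000  11101(✓)  11111(✓)
size-2^1 implicants → -1101(✓)  -1111(✓)  0-100  0-111  00-00  01-11  0101-  011-1(✓)  0110-  10-10  111-1(✓)
size-2^2 implicants → -11-1
Unchecked terms (primes): -11-1, 0-100, 0-111, 00-00, 01-11, 0101-, 0110-, 10-10, 11000
Minterm coverage:
  m7 ⊆ 0-111 [E]
  m10 ⊆ 0101- [E]
  m12 ⊆ 0-100,0110-
  m15 ⊆ -11-1,0-111,01-11
  m18 ⊆ 10-10 [E]
  m22 ⊆ 10-10 [E]
  m24 ⊆ 11000 [E]
  m29 ⊆ -11-1 [E]
  m31 ⊆ -11-1 [E]
E = {-11-1, 0-111, 0101-, 10-10, 11000}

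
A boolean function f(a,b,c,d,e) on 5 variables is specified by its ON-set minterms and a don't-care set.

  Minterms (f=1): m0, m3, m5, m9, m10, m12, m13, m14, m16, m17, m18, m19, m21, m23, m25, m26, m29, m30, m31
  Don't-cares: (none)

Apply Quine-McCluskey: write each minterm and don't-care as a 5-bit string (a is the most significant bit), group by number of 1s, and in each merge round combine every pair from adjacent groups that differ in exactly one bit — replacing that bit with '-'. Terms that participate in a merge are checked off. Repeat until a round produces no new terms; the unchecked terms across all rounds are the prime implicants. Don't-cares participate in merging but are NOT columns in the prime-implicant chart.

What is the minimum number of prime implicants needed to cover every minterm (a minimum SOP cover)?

8

[col 0] 00000*, 00011*, 00101*, 01001*, 01010*, 01100*, 01101*, 01110*, 10000*, 10001*, 10010*, 10011*, 10101*, 10111*, 11001*, 11010*, 11101*, 11110*, 11111*
[col 1] -0000, -0011, -0101*, -1001*, -1010*, -1101*, -1110*, 0-101*, 01-01*, 01-10*, 011-0, 0110-, 1-001*, 1-010, 1-101*, 1-111*, 10-01*, 10-11*, 100-0*, 100-1*, 1000-*, 1001-*, 101-1*, 11-01*, 11-10*, 111-1*, 1111-
[col 2] --101, -1-01, -1-10, 1--01, 1-1-1, 10--1, 100--
Prime implicants: --101, -0000, -0011, -1-01, -1-10, 011-0, 0110-, 1--01, 1-010, 1-1-1, 10--1, 100--, 1111-
PI chart (minterm → PIs covering it):
  0 | -0000  (sole → essential)
  3 | -0011  (sole → essential)
  5 | --101  (sole → essential)
  9 | -1-01  (sole → essential)
  10 | -1-10  (sole → essential)
  12 | 011-0,0110-
  13 | --101,-1-01,0110-
  14 | -1-10,011-0
  16 | -0000,100--
  17 | 1--01,10--1,100--
  18 | 1-010,100--
  19 | -0011,10--1,100--
  21 | --101,1--01,1-1-1,10--1
  23 | 1-1-1,10--1
  25 | -1-01,1--01
  26 | -1-10,1-010
  29 | --101,-1-01,1--01,1-1-1
  30 | -1-10,1111-
  31 | 1-1-1,1111-
Essential prime implicants: --101, -0000, -0011, -1-01, -1-10
Petrick residual → 011-0, 1-1-1, 100--
Minimum SOP uses 8 PIs: cd'e + b'c'd'e' + b'c'de + bd'e + bde' + a'bce' + ace + ab'c'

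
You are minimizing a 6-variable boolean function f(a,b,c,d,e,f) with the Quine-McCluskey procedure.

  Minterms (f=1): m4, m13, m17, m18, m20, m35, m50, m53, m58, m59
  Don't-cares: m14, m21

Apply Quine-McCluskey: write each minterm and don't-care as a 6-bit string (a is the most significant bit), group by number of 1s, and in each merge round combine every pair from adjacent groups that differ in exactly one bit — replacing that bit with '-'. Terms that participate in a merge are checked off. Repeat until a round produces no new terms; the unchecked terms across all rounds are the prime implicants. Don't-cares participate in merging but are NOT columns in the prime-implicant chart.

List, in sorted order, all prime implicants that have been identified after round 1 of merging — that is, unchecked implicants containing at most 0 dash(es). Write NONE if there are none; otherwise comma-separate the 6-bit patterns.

001101, 001110, 100011

[col 0] 000100*, 001101, 001110, 010001*, 010010*, 010100*, 010101*, 100011, 110010*, 110101*, 111010*, 111011*
[col 1] -10010, -10101, 0-0100, 010-01, 01010-, 11-010, 11101-
Prime implicants: -10010, -10101, 0-0100, 001101, 001110, 010-01, 01010-, 100011, 11-010, 11101-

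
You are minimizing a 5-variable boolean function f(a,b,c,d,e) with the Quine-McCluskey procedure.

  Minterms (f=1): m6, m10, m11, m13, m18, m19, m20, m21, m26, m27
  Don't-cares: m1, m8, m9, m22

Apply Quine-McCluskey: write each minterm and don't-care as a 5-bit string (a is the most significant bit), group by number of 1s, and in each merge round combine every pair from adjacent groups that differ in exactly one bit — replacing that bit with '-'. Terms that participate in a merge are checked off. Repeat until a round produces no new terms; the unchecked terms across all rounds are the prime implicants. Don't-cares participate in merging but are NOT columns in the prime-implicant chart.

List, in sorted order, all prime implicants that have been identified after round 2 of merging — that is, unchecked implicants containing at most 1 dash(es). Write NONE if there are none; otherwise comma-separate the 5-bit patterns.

[col 0] 00001*, 00110*, 01000*, 01001*, 01010*, 01011*, 01101*, 10010*, 10011*, 10100*, 10101*, 10110*, 11010*, 11011*
[col 1] -0110, -1010*, -1011*, 0-001, 01-01, 010-0*, 010-1*, 0100-*, 0101-*, 1-010*, 1-011*, 10-10, 1001-*, 101-0, 1010-, 1101-*
[col 2] -101-, 010--, 1-01-
Prime implicants: -0110, -101-, 0-001, 01-01, 010--, 1-01-, 10-10, 101-0, 1010-

-0110, 0-001, 01-01, 10-10, 101-0, 1010-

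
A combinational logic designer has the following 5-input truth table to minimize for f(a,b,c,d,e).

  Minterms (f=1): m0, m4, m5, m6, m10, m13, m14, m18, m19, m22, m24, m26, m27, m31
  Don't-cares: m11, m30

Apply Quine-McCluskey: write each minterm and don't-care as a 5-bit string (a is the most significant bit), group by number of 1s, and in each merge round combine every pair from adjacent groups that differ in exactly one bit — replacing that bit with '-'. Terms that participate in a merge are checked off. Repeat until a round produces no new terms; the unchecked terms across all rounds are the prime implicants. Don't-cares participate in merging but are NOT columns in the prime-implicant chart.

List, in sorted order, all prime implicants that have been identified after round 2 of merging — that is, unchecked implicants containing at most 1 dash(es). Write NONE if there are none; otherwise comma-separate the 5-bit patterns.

size-2^0 implicants → 00000(✓)  00100(✓)  00101(✓)  00110(✓)  01010(✓)  01011(✓)  01101(✓)  01110(✓)  10010(✓)  10011(✓)  10110(✓)  11000(✓)  11010(✓)  11011(✓)  11110(✓)  11111(✓)
size-2^1 implicants → -0110(✓)  -1010(✓)  -1011(✓)  -1110(✓)  0-101  0-110(✓)  00-00  001-0  0010-  01-10(✓)  0101-(✓)  1-010(✓)  1-011(✓)  1-110(✓)  10-10(✓)  1001-(✓)  11-10(✓)  11-11(✓)  110-0  1101-(✓)  1111-(✓)
size-2^2 implicants → --110  -1-10  -101-  1--10  1-01-  11-1-
Unchecked terms (primes): --110, -1-10, -101-, 0-101, 00-00, 001-0, 0010-, 1--10, 1-01-, 11-1-, 110-0

0-101, 00-00, 001-0, 0010-, 110-0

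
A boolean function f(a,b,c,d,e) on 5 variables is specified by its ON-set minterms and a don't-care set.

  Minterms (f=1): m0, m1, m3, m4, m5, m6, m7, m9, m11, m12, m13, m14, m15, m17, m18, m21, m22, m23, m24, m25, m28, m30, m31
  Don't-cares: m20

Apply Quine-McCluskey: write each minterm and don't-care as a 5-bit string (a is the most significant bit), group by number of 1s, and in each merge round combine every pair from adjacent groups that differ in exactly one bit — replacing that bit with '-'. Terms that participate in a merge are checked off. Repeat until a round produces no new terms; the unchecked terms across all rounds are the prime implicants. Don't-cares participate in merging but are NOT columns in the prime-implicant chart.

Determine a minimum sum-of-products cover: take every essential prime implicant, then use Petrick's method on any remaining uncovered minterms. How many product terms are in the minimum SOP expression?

[col 0] 00000*, 00001*, 00011*, 00100*, 00101*, 00110*, 00111*, 01001*, 01011*, 01100*, 01101*, 01110*, 01111*, 10001*, 10010*, 10100*, 10101*, 10110*, 10111*, 11000*, 11001*, 11100*, 11110*, 11111*
[col 1] -0001*, -0100*, -0101*, -0110*, -0111*, -1001*, -1100*, -1110*, -1111*, 0-001*, 0-011*, 0-100*, 0-101*, 0-110*, 0-111*, 00-00*, 00-01*, 00-11*, 000-1*, 0000-*, 001-0*, 001-1*, 0010-*, 0011-*, 01-01*, 01-11*, 010-1*, 011-0*, 011-1*, 0110-*, 0111-*, 1-001*, 1-100*, 1-110*, 1-111*, 10-01*, 10-10, 101-0*, 101-1*, 1010-*, 1011-*, 11-00, 1100-, 111-0*, 1111-*
[col 2] --001, --100*, --110*, --111*, -0-01, -01-0*, -01-1*, -010-*, -011-*, -11-0*, -111-*, 0--01*, 0--11*, 0-0-1*, 0-1-0*, 0-1-1*, 0-10-*, 0-11-*, 00--1*, 00-0-, 001--*, 01--1*, 011--*, 1-1-0*, 1-11-*, 101--*
[col 3] --1-0, --11-, -01--, 0---1, 0-1--
Prime implicants: --001, --1-0, --11-, -0-01, -01--, 0---1, 0-1--, 00-0-, 10-10, 11-00, 1100-
PI chart (minterm → PIs covering it):
  0 | 00-0-  (sole → essential)
  1 | --001,-0-01,0---1,00-0-
  3 | 0---1  (sole → essential)
  4 | --1-0,-01--,0-1--,00-0-
  5 | -0-01,-01--,0---1,0-1--,00-0-
  6 | --1-0,--11-,-01--,0-1--
  7 | --11-,-01--,0---1,0-1--
  9 | --001,0---1
  11 | 0---1  (sole → essential)
  12 | --1-0,0-1--
  13 | 0---1,0-1--
  14 | --1-0,--11-,0-1--
  15 | --11-,0---1,0-1--
  17 | --001,-0-01
  18 | 10-10  (sole → essential)
  21 | -0-01,-01--
  22 | --1-0,--11-,-01--,10-10
  23 | --11-,-01--
  24 | 11-00,1100-
  25 | --001,1100-
  28 | --1-0,11-00
  30 | --1-0,--11-
  31 | --11-  (sole → essential)
Essential prime implicants: --11-, 0---1, 00-0-, 10-10
Petrick residual → --1-0, -0-01, 1100-
Minimum SOP uses 7 PIs: ce' + cd + b'd'e + a'e + a'b'd' + ab'de' + abc'd'

7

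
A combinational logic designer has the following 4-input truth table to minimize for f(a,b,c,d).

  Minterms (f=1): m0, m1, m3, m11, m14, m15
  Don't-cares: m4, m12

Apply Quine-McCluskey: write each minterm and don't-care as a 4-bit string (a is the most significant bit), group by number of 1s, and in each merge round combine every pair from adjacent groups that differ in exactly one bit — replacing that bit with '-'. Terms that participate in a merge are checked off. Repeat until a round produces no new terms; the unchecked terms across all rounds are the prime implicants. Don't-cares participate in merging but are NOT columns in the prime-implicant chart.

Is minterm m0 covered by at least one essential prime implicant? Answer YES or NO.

NO

Round 0: 0000✓ 0001✓ 0011✓ 0100✓ 1011✓ 1100✓ 1110✓ 1111✓
Round 1: -011 -100 0-00 00-1 000- 1-11 11-0 111-
PIs = {-011, -100, 0-00, 00-1, 000-, 1-11, 11-0, 111-}
Coverage chart:
  m0: 0-00,000-
  m1: 00-1,000-
  m3: -011,00-1
  m11: -011,1-11
  m14: 11-0,111-
  m15: 1-11,111-
(no essential prime implicants)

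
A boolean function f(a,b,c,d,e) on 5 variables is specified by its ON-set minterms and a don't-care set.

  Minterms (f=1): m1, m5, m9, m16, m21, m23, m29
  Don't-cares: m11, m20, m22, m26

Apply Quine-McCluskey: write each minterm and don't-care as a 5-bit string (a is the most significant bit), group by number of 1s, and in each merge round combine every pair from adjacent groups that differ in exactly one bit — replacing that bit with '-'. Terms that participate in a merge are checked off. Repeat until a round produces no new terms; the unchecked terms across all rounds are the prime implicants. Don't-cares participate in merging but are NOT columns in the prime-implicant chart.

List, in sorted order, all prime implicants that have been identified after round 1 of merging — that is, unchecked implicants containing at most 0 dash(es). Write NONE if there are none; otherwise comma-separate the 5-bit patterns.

Round 0: 00001✓ 00101✓ 01001✓ 01011✓ 10000✓ 10100✓ 10101✓ 10110✓ 10111✓ 11010 11101✓
Round 1: -0101 0-001 00-01 010-1 1-101 10-00 101-0✓ 101-1✓ 1010-✓ 1011-✓
Round 2: 101--
PIs = {-0101, 0-001, 00-01, 010-1, 1-101, 10-00, 101--, 11010}

11010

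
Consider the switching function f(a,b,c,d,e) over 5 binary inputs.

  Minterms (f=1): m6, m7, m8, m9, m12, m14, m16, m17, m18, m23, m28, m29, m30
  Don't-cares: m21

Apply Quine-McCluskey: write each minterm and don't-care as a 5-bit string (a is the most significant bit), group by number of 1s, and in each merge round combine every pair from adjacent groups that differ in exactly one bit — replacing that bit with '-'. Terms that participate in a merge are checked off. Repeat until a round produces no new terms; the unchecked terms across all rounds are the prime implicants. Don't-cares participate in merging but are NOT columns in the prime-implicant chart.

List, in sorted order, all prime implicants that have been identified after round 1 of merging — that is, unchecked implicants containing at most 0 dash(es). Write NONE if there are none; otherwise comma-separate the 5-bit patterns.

size-2^0 implicants → 00110(✓)  00111(✓)  01000(✓)  01001(✓)  01100(✓)  01110(✓)  10000(✓)  10001(✓)  10010(✓)  10101(✓)  10111(✓)  11100(✓)  11101(✓)  11110(✓)
size-2^1 implicants → -0111  -1100(✓)  -1110(✓)  0-110  0011-  01-00  0100-  011-0(✓)  1-101  10-01  100-0  1000-  101-1  111-0(✓)  1110-
size-2^2 implicants → -11-0
Unchecked terms (primes): -0111, -11-0, 0-110, 0011-, 01-00, 0100-, 1-101, 10-01, 100-0, 1000-, 101-1, 1110-

NONE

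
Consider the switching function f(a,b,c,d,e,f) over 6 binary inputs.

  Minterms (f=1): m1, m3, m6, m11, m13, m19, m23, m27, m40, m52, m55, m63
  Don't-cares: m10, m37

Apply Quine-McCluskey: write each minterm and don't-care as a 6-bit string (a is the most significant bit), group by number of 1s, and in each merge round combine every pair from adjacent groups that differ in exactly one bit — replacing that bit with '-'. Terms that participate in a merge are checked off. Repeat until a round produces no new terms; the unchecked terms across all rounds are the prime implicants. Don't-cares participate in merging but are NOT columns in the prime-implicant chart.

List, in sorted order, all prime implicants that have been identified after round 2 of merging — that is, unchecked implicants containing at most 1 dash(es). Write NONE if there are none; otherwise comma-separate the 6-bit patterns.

[col 0] 000001*, 000011*, 000110, 001010*, 001011*, 001101, 010011*, 010111*, 011011*, 100101, 101000, 110100, 110111*, 111111*
[col 1] -10111, 0-0011*, 0-1011*, 00-011*, 0000-1, 00101-, 01-011*, 010-11, 11-111
[col 2] 0--011
Prime implicants: -10111, 0--011, 0000-1, 000110, 00101-, 001101, 010-11, 100101, 101000, 11-111, 110100

-10111, 0000-1, 000110, 00101-, 001101, 010-11, 100101, 101000, 11-111, 110100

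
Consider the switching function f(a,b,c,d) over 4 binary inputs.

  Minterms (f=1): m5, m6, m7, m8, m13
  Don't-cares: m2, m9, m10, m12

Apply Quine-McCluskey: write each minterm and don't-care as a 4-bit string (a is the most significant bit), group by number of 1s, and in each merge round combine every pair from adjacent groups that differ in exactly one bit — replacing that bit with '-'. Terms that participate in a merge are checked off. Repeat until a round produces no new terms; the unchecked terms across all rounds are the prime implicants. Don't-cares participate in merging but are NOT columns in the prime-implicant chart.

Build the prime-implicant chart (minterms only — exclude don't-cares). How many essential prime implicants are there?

[col 0] 0010*, 0101*, 0110*, 0111*, 1000*, 1001*, 1010*, 1100*, 1101*
[col 1] -010, -101, 0-10, 01-1, 011-, 1-00*, 1-01*, 10-0, 100-*, 110-*
[col 2] 1-0-
Prime implicants: -010, -101, 0-10, 01-1, 011-, 1-0-, 10-0
PI chart (minterm → PIs covering it):
  5 | -101,01-1
  6 | 0-10,011-
  7 | 01-1,011-
  8 | 1-0-,10-0
  13 | -101,1-0-
(no essential prime implicants)

0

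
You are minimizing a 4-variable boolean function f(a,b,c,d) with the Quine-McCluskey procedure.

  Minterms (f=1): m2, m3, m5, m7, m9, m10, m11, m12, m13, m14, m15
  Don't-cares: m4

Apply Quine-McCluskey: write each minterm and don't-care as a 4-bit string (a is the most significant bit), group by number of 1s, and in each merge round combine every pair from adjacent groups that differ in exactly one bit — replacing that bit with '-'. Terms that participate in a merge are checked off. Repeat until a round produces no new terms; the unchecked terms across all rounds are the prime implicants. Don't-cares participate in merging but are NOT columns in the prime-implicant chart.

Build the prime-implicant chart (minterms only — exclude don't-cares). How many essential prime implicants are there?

Round 0: 0010✓ 0011✓ 0100✓ 0101✓ 0111✓ 1001✓ 1010✓ 1011✓ 1100✓ 1101✓ 1110✓ 1111✓
Round 1: -010✓ -011✓ -100✓ -101✓ -111✓ 0-11✓ 001-✓ 01-1✓ 010-✓ 1-01✓ 1-10✓ 1-11✓ 10-1✓ 101-✓ 11-0✓ 11-1✓ 110-✓ 111-✓
Round 2: --11 -01- -1-1 -10- 1--1 1-1- 11--
PIs = {--11, -01-, -1-1, -10-, 1--1, 1-1-, 11--}
Coverage chart:
  m2: -01- ←essential
  m3: --11,-01-
  m5: -1-1,-10-
  m7: --11,-1-1
  m9: 1--1 ←essential
  m10: -01-,1-1-
  m11: --11,-01-,1--1,1-1-
  m12: -10-,11--
  m13: -1-1,-10-,1--1,11--
  m14: 1-1-,11--
  m15: --11,-1-1,1--1,1-1-,11--
Essential: -01-, 1--1

2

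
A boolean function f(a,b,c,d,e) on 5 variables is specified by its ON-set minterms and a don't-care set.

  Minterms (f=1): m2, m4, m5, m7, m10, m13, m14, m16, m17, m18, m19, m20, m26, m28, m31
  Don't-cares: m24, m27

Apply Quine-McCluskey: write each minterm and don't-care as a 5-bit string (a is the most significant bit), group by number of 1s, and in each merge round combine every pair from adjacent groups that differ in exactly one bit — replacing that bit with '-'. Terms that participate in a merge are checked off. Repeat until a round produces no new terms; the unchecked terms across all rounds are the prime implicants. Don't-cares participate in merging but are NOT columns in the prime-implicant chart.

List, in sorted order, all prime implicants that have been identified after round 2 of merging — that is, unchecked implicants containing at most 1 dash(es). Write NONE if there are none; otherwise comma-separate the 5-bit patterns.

-0100, 0-101, 001-1, 0010-, 01-10, 11-11

Round 0: 00010✓ 00100✓ 00101✓ 00111✓ 01010✓ 01101✓ 01110✓ 10000✓ 10001✓ 10010✓ 10011✓ 10100✓ 11000✓ 11010✓ 11011✓ 11100✓ 11111✓
Round 1: -0010✓ -0100 -1010✓ 0-010✓ 0-101 001-1 0010- 01-10 1-000✓ 1-010✓ 1-011✓ 1-100✓ 10-00✓ 100-0✓ 100-1✓ 1000-✓ 1001-✓ 11-00✓ 11-11 110-0✓ 1101-✓
Round 2: --010 1--00 1-0-0 1-01- 100--
PIs = {--010, -0100, 0-101, 001-1, 0010-, 01-10, 1--00, 1-0-0, 1-01-, 100--, 11-11}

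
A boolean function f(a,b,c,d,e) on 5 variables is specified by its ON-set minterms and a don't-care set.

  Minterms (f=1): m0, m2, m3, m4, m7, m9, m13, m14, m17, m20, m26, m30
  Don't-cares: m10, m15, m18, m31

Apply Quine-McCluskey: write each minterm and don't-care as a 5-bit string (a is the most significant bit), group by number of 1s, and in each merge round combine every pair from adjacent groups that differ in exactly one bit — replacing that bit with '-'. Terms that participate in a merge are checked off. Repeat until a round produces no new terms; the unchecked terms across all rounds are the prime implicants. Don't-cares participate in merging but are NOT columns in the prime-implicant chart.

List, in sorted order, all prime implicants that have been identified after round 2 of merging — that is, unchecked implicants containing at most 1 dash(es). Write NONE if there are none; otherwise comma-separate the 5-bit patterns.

size-2^0 implicants → 00000(✓)  00010(✓)  00011(✓)  00100(✓)  00111(✓)  01001(✓)  01010(✓)  01101(✓)  01110(✓)  01111(✓)  10001  10010(✓)  10100(✓)  11010(✓)  11110(✓)  11111(✓)
size-2^1 implicants → -0010(✓)  -0100  -1010(✓)  -1110(✓)  -1111(✓)  0-010(✓)  0-111  00-00  00-11  000-0  0001-  01-01  01-10(✓)  011-1  0111-(✓)  1-010(✓)  11-10(✓)  1111-(✓)
size-2^2 implicants → --010  -1-10  -111-
Unchecked terms (primes): --010, -0100, -1-10, -111-, 0-111, 00-00, 00-11, 000-0, 0001-, 01-01, 011-1, 10001

-0100, 0-111, 00-00, 00-11, 000-0, 0001-, 01-01, 011-1, 10001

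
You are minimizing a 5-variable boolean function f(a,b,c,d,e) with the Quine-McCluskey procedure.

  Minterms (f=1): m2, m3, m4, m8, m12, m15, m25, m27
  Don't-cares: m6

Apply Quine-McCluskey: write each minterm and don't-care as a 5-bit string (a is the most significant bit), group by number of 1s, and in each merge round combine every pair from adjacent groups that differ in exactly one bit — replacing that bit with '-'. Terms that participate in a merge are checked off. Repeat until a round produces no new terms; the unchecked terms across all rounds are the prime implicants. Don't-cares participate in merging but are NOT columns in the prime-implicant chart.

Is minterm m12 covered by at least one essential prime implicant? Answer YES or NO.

[col 0] 00010*, 00011*, 00100*, 00110*, 01000*, 01100*, 01111, 11001*, 11011*
[col 1] 0-100, 00-10, 0001-, 001-0, 01-00, 110-1
Prime implicants: 0-100, 00-10, 0001-, 001-0, 01-00, 01111, 110-1
PI chart (minterm → PIs covering it):
  2 | 00-10,0001-
  3 | 0001-  (sole → essential)
  4 | 0-100,001-0
  8 | 01-00  (sole → essential)
  12 | 0-100,01-00
  15 | 01111  (sole → essential)
  25 | 110-1  (sole → essential)
  27 | 110-1  (sole → essential)
Essential prime implicants: 0001-, 01-00, 01111, 110-1

YES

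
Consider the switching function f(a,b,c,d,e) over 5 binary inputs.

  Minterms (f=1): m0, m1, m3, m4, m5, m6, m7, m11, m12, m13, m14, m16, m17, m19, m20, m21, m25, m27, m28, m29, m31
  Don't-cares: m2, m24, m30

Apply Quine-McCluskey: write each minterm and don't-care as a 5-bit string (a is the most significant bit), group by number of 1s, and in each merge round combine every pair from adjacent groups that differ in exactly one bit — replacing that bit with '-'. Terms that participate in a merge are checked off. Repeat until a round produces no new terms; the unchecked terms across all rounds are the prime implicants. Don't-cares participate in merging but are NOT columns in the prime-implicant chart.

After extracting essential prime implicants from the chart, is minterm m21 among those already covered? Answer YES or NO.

YES

Round 0: 00000✓ 00001✓ 00010✓ 00011✓ 00100✓ 00101✓ 00110✓ 00111✓ 01011✓ 01100✓ 01101✓ 01110✓ 10000✓ 10001✓ 10011✓ 10100✓ 10101✓ 11000✓ 11001✓ 11011✓ 11100✓ 11101✓ 11110✓ 11111✓
Round 1: -0000✓ -0001✓ -0011✓ -0100✓ -0101✓ -1011✓ -1100✓ -1101✓ -1110✓ 0-011✓ 0-100✓ 0-101✓ 0-110✓ 00-00✓ 00-01✓ 00-10✓ 00-11✓ 000-0✓ 000-1✓ 0000-✓ 0001-✓ 001-0✓ 001-1✓ 0010-✓ 0011-✓ 011-0✓ 0110-✓ 1-000✓ 1-001✓ 1-011✓ 1-100✓ 1-101✓ 10-00✓ 10-01✓ 100-1✓ 1000-✓ 1010-✓ 11-00✓ 11-01✓ 11-11✓ 110-1✓ 1100-✓ 111-0✓ 111-1✓ 1110-✓ 1111-✓
Round 2: --011 --100✓ --101✓ -0-00✓ -0-01✓ -00-1 -000-✓ -010-✓ -11-0 -110-✓ 0-1-0 0-10-✓ 00--0✓ 00--1✓ 00-0-✓ 00-1-✓ 000--✓ 001--✓ 1--00✓ 1--01✓ 1-0-1 1-00-✓ 1-10-✓ 10-0-✓ 11--1 11-0-✓ 111--
Round 3: --10- -0-0- 00--- 1--0-
PIs = {--011, --10-, -0-0-, -00-1, -11-0, 0-1-0, 00---, 1--0-, 1-0-1, 11--1, 111--}
Coverage chart:
  m0: -0-0-,00---
  m1: -0-0-,-00-1,00---
  m3: --011,-00-1,00---
  m4: --10-,-0-0-,0-1-0,00---
  m5: --10-,-0-0-,00---
  m6: 0-1-0,00---
  m7: 00--- ←essential
  m11: --011 ←essential
  m12: --10-,-11-0,0-1-0
  m13: --10- ←essential
  m14: -11-0,0-1-0
  m16: -0-0-,1--0-
  m17: -0-0-,-00-1,1--0-,1-0-1
  m19: --011,-00-1,1-0-1
  m20: --10-,-0-0-,1--0-
  m21: --10-,-0-0-,1--0-
  m25: 1--0-,1-0-1,11--1
  m27: --011,1-0-1,11--1
  m28: --10-,-11-0,1--0-,111--
  m29: --10-,1--0-,11--1,111--
  m31: 11--1,111--
Essential: --011, --10-, 00---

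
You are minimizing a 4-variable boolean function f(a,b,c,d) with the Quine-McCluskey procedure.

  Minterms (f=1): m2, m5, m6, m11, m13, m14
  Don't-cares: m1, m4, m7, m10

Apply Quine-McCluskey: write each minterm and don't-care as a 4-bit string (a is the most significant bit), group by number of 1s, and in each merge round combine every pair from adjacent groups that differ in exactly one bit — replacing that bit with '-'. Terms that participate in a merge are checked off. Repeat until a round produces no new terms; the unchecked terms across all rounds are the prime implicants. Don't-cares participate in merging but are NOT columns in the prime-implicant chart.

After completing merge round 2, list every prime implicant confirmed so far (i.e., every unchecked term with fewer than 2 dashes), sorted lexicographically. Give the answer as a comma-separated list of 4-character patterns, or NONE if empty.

-101, 0-01, 101-

size-2^0 implicants → 0001(✓)  0010(✓)  0100(✓)  0101(✓)  0110(✓)  0111(✓)  1010(✓)  1011(✓)  1101(✓)  1110(✓)
size-2^1 implicants → -010(✓)  -101  -110(✓)  0-01  0-10(✓)  01-0(✓)  01-1(✓)  010-(✓)  011-(✓)  1-10(✓)  101-
size-2^2 implicants → --10  01--
Unchecked terms (primes): --10, -101, 0-01, 01--, 101-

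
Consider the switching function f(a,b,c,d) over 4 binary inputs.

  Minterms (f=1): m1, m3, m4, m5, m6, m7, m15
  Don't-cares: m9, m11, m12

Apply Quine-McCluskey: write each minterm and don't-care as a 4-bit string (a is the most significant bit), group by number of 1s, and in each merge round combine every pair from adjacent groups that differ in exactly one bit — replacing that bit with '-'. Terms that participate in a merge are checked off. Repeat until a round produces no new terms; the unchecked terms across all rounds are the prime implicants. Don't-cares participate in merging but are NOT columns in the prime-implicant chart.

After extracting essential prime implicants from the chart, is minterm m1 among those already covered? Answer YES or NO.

Round 0: 0001✓ 0011✓ 0100✓ 0101✓ 0110✓ 0111✓ 1001✓ 1011✓ 1100✓ 1111✓
Round 1: -001✓ -011✓ -100 -111✓ 0-01✓ 0-11✓ 00-1✓ 01-0✓ 01-1✓ 010-✓ 011-✓ 1-11✓ 10-1✓
Round 2: --11 -0-1 0--1 01--
PIs = {--11, -0-1, -100, 0--1, 01--}
Coverage chart:
  m1: -0-1,0--1
  m3: --11,-0-1,0--1
  m4: -100,01--
  m5: 0--1,01--
  m6: 01-- ←essential
  m7: --11,0--1,01--
  m15: --11 ←essential
Essential: --11, 01--

NO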